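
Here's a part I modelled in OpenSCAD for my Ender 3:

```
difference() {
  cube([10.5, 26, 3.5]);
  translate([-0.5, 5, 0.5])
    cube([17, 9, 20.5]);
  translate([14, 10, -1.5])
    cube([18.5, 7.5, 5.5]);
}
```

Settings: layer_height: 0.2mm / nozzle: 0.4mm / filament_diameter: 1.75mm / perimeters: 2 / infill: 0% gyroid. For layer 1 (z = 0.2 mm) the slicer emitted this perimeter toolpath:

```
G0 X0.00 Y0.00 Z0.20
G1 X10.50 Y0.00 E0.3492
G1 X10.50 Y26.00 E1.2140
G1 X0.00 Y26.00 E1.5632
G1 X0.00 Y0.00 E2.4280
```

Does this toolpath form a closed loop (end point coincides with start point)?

yes

Start point (G0): (0.00, 0.00). End point (last G1): the path returns to the start — closed.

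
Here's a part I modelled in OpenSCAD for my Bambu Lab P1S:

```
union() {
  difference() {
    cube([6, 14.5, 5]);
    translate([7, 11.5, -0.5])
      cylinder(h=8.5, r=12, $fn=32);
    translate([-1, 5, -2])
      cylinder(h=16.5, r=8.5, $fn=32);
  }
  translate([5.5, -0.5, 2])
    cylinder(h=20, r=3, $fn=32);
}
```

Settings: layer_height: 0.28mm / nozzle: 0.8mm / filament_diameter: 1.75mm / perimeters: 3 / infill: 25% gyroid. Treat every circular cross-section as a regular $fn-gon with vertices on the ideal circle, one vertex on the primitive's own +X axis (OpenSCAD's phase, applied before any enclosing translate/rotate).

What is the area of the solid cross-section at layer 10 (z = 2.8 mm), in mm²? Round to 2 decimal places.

28.09 mm²

At z = 2.8 mm: the cube (footprint 6×14.5) is included at this height (area 87.00 mm²); the r=12 cylinder at (7, 11.5) gives a regular 32-gon of circumradius 12 (constant along its height) (area = (32/2)·12.000²·sin(360°/32) = 449.49 mm²); the r=8.5 cylinder at (-1, 5) contributes a regular 32-gon of circumradius 8.5 (area = (32/2)·8.500²·sin(360°/32) = 225.52 mm²); After the difference (first − rest): starting from the 6×14.5 cube (87.00 mm²), the r=12 cylinder at (7, 11.5) partially overlaps it — only the 84.16 mm² overlap (of its 449.49 mm²) is removed, clipping the outline; the r=8.5 cylinder at (-1, 5) covers all of what remains (removes everything) — nothing remains; the r=3 cylinder at (5.5, -0.5) gives a regular 32-gon of circumradius 3 (constant along its height) (area = (32/2)·3.000²·sin(360°/32) = 28.09 mm²); Merging all regions: only the r=3 cylinder at (5.5, -0.5) is present, so the union is just that shape — area = 28.09 mm². Overall, the cross-section is a single solid region. Net area = 28.09 mm².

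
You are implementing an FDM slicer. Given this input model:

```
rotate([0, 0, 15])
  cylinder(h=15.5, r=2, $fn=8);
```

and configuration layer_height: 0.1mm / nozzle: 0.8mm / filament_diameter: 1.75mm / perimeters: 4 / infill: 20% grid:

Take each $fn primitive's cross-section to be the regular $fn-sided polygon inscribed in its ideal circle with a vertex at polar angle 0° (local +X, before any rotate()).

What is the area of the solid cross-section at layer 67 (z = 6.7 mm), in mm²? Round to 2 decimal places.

At z = 6.7 mm: the cylinder: section is a regular 8-gon, circumradius r=2 (area = (8/2)·2.000²·sin(360°/8) = 11.31 mm²); (rotated 15° about Z; rotation is an isometry so areas/perimeters/island counts are preserved). Overall, the cross-section is a single solid region. Net area = 11.31 mm².

11.31 mm²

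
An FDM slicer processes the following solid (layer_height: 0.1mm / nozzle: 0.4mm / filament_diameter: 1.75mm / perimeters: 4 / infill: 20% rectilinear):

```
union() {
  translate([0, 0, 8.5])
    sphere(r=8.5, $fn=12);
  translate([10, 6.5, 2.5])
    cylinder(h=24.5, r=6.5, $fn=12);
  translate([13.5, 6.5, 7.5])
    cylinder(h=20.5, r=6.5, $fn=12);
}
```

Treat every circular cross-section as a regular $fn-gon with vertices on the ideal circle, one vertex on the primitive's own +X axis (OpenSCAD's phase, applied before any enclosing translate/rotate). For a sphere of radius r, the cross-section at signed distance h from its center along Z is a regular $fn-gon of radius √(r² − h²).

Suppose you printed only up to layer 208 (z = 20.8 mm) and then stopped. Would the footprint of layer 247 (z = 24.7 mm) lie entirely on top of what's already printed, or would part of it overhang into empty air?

Compare the two slices. At z = 20.8: the sphere is absent (|z−center|=12.300 > r=8.5); the r=6.5 cylinder at (10, 6.5) gives a regular 12-gon of circumradius 6.5 (constant along its height) (area = (12/2)·6.500²·sin(360°/12) = 126.75 mm²); the r=6.5 cylinder at (13.5, 6.5) gives a regular 12-gon of circumradius 6.5 (constant along its height) (area = (12/2)·6.500²·sin(360°/12) = 126.75 mm²); Taking the union: the regions partially overlap — summed areas 253.50 mm² minus the doubly-counted overlap 82.89 mm² gives 170.61 mm² — area = 170.61 mm². At z = 24.7: the sphere is not intersected at this z (|z−center|=16.200 > r=8.5); the r=6.5 cylinder at (10, 6.5) gives a regular 12-gon of circumradius 6.5 (constant along its height) (area = (12/2)·6.500²·sin(360°/12) = 126.75 mm²); the r=6.5 cylinder at (13.5, 6.5) gives a regular 12-gon of circumradius 6.5 (constant along its height) (area = (12/2)·6.500²·sin(360°/12) = 126.75 mm²); Taking the union: the regions partially overlap — summed areas 253.50 mm² minus the doubly-counted overlap 82.89 mm² gives 170.61 mm² — area = 170.61 mm². Checking containment: the cross-section at z = 24.7 is a subset of the cross-section at z = 20.8.

entirely on top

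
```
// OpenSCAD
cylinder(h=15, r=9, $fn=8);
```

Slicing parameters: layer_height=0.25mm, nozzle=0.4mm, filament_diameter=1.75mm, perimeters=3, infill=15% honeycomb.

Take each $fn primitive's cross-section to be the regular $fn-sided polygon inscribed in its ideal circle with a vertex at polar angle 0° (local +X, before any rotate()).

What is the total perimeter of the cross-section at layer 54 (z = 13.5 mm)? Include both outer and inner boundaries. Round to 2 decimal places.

55.11 mm

At z = 13.5 mm: the cylinder: section is a regular 8-gon, circumradius r=9 (perimeter = 2·8·9.000·sin(180°/8) = 55.11 mm). Overall, the cross-section is a single solid region. Total boundary length (outer) = 55.11 mm.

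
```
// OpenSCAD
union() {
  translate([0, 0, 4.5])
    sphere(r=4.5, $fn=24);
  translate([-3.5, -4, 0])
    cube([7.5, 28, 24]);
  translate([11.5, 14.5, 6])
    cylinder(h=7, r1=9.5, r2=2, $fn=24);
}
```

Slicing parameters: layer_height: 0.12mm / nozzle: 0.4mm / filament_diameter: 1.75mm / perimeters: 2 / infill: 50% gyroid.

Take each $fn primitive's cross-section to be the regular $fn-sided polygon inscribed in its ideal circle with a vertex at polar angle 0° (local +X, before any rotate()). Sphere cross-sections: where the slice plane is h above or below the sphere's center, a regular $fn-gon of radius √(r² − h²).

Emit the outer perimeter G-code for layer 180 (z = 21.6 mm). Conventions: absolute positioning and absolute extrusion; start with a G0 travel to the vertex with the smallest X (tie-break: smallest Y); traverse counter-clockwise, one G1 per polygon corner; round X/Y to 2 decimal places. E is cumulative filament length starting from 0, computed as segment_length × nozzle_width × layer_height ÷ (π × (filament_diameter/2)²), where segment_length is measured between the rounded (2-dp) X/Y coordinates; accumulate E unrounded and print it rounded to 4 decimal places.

At z = 21.6 mm: the sphere does not reach this height (|z−center|=17.100 > r=4.5); the cube at (-3.5, -4) is present — its section is the full 7.5×28 rectangle; the cone at (11.5, 14.5) is not intersected at this z (z outside [6, 13]); Combining (union): only the 7.5×28 cube at (-3.5, -4) is present, so the union is just that shape — 1 connected region. The outline is a single polygon with 4 vertices. Extrusion per mm of travel: 0.4 × 0.12 / (π × 0.875²) = 0.019956. Accumulating E over each segment gives final E = 1.4169.

G0 X-3.50 Y-4.00 Z21.60
G1 X4.00 Y-4.00 E0.1497
G1 X4.00 Y24.00 E0.7084
G1 X-3.50 Y24.00 E0.8581
G1 X-3.50 Y-4.00 E1.4169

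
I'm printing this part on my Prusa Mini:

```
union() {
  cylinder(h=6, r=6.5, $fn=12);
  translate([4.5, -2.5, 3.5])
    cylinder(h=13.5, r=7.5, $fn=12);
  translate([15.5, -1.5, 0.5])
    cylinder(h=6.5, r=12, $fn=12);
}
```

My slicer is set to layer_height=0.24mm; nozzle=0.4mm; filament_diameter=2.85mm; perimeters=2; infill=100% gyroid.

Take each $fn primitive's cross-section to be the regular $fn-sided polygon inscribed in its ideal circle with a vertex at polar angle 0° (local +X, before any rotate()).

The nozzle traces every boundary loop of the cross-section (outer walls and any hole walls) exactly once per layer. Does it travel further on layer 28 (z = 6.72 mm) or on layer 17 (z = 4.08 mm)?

Layer 28 (z = 6.72): the cylinder does not reach this height (z outside [0, 6]); the cylinder at (4.5, -2.5): section is a regular 12-gon, circumradius r=7.5 (perimeter = 2·12·7.500·sin(180°/12) = 46.59 mm); the cylinder at (15.5, -1.5): section is a regular 12-gon, circumradius r=12 (perimeter = 2·12·12.000·sin(180°/12) = 74.54 mm); Taking the union: the regions partially overlap (shared area 82.81 mm²), so the edge portions inside another operand are dropped and the merged outline is re-measured after clipping — boundary = 85.87 mm. So its perimeter = 85.87 mm. Layer 17 (z = 4.08): the r=6.5 cylinder gives a regular 12-gon of circumradius 6.5 (constant along its height) (perimeter = 2·12·6.500·sin(180°/12) = 40.38 mm); the r=7.5 cylinder at (4.5, -2.5) gives a regular 12-gon of circumradius 7.5 (constant along its height) (perimeter = 2·12·7.500·sin(180°/12) = 46.59 mm); the r=12 cylinder at (15.5, -1.5) contributes a regular 12-gon of circumradius 12 (perimeter = 2·12·12.000·sin(180°/12) = 74.54 mm); Combining (union): the regions partially overlap (shared area 160.32 mm²), so the edge portions inside another operand are dropped and the merged outline is re-measured after clipping — boundary = 93.64 mm. So its perimeter = 93.64 mm. Layer 17 is larger (93.64 vs 85.87 mm).

layer 17 (z = 4.08 mm)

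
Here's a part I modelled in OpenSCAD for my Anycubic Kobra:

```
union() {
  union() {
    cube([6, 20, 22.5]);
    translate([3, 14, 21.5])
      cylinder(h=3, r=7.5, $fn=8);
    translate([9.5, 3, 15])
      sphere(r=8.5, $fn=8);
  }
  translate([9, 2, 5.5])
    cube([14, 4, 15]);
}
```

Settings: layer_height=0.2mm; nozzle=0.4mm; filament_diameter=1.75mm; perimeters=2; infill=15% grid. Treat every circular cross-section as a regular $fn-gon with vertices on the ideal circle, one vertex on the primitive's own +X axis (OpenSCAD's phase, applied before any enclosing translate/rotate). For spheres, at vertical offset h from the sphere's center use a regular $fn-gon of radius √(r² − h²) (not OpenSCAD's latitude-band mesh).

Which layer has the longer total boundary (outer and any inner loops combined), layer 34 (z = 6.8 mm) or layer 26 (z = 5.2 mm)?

Layer 34 (z = 6.8): the cube (footprint 6×20) is included at this height (perimeter 52.00 mm); the cylinder at (3, 14) does not reach this height (z outside [21.5, 24.5]); the r=8.5 sphere at (9.5, 3) contributes a regular 8-gon of circumradius √(8.5²−8.2²) = 2.238 (perimeter = 2·8·2.238·sin(180°/8) = 13.70 mm); Combining (union): the 2 present regions are separate (no shared area or edge), so areas and boundary lengths simply add and each stays a separate island — boundary = 65.70 mm; the 14×4 cube at (9, 2) contributes its full rectangle (perimeter 36.00 mm); Combining (union): the regions partially overlap (shared area 7.14 mm²), so the edge portions inside another operand are dropped and the merged outline is re-measured after clipping — boundary = 91.30 mm. So its perimeter = 91.30 mm. Layer 26 (z = 5.2): the cube is present — its section is the full 6×20 rectangle (perimeter 52.00 mm); the cylinder at (3, 14) is not intersected at this z (z outside [21.5, 24.5]); the sphere at (9.5, 3) is not intersected at this z (|z−center|=9.800 > r=8.5); Taking the union: only the 6×20 cube is present, so the union is just that shape — boundary = 52.00 mm; the cube at (9, 2) is absent (z outside [5.5, 20.5]); Taking the union: only the result so far is present, so the union is just that shape — boundary = 52.00 mm. So its perimeter = 52.00 mm. Layer 34 is larger (91.30 vs 52.00 mm).

layer 34 (z = 6.8 mm)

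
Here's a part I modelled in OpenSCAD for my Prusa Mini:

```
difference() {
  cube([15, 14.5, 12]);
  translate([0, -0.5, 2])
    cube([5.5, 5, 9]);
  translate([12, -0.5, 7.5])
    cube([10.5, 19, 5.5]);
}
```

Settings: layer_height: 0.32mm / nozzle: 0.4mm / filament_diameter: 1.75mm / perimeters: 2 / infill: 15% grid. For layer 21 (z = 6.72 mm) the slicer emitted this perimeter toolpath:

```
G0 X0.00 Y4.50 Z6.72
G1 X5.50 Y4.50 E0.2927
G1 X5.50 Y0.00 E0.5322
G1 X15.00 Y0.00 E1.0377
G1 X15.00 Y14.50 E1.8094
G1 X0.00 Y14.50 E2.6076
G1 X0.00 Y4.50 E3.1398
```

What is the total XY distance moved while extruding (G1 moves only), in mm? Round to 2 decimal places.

59.00 mm

Sum the Euclidean lengths of each G1 segment: total = 59.00 mm.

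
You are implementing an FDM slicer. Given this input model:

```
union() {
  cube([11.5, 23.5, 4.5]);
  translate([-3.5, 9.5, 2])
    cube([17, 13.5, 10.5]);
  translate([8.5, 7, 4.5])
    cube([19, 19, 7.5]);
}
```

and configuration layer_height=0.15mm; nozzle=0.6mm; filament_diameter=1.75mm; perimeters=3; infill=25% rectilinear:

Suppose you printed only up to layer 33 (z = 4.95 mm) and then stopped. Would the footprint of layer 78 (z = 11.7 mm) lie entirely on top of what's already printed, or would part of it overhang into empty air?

Compare the two slices. At z = 4.95: the cube is absent (z outside [0, 4.5]); the cube at (-3.5, 9.5) is present — its section is the full 17×13.5 rectangle (area 229.50 mm²); the 19×19 cube at (8.5, 7) contributes its full rectangle (area 361.00 mm²); Combining (union): the regions partially overlap — summed areas 590.50 mm² minus the doubly-counted overlap 67.50 mm² gives 523.00 mm² — area = 523.00 mm². At z = 11.7: the cube does not reach this height (z outside [0, 4.5]); the cube at (-3.5, 9.5) is present — its section is the full 17×13.5 rectangle (area 229.50 mm²); the 19×19 cube at (8.5, 7) contributes its full rectangle (area 361.00 mm²); Taking the union: the regions partially overlap — summed areas 590.50 mm² minus the doubly-counted overlap 67.50 mm² gives 523.00 mm² — area = 523.00 mm². Checking containment: the cross-section at z = 11.7 is a subset of the cross-section at z = 4.95.

entirely on top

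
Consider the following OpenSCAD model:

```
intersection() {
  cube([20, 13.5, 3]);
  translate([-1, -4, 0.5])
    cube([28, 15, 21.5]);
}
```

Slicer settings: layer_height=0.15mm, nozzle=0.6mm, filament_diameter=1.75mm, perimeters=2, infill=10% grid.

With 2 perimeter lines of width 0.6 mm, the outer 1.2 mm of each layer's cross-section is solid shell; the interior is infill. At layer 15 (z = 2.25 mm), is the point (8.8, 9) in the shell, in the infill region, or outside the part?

At z = 2.25 mm: the cube is present — its section is the full 20×13.5 rectangle; the cube at (-1, -4) (footprint 28×15) is included at this height; After intersecting: the 28×15 cube at (-1, -4) partially overlaps the 20×13.5 cube; clipping to the common part keeps 220.00 mm² — 1 connected region. Overall, the cross-section is a single solid region. The nearest boundary edge runs (0.00, 11.00)→(20.00, 11.00); distance from the point to it = 2.00 mm. The point is inside the cross-section and 2.00 mm from the nearest boundary — more than the 1.2 mm shell width (2 × 0.6), so it's in the infill interior.

infill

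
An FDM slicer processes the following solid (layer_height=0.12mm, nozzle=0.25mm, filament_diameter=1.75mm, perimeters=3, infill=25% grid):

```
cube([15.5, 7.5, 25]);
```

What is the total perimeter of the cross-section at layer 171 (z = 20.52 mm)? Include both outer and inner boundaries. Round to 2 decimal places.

46.00 mm

At z = 20.52 mm: the cube is present — its section is the full 15.5×7.5 rectangle (perimeter 46.00 mm). Overall, the cross-section is a single solid region. Total boundary length (outer) = 46.00 mm.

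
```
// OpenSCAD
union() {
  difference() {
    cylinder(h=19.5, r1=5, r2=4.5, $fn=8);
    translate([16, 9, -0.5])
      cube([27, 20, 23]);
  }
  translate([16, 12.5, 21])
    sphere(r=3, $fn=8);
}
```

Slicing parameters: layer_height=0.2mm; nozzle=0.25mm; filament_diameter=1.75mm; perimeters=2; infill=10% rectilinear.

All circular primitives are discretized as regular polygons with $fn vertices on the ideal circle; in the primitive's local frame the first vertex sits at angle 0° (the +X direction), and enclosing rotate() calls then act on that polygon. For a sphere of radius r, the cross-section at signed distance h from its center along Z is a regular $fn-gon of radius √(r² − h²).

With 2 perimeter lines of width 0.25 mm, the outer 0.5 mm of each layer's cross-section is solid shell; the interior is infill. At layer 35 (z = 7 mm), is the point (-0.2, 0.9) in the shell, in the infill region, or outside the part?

infill

At z = 7 mm: the cone contributes a regular 8-gon of circumradius 4.821 (interpolated between r1=5 and r2=4.5 at t=0.359); the 27×20 cube at (16, 9) contributes its full rectangle; Subtracting the remaining from the first: starting from the cone, the 27×20 cube at (16, 9) misses the remaining region (no effect) — 1 connected region; the sphere at (16, 12.5) does not reach this height (|z−center|=14.000 > r=3); Taking the union: only the result so far is present, so the union is just that shape — 1 connected region. Overall, the cross-section is a single solid region. The nearest boundary edge runs (-3.41, 3.41)→(0.00, 4.82); distance from the point to it = 3.55 mm. The point is inside the cross-section and 3.55 mm from the nearest boundary — more than the 0.5 mm shell width (2 × 0.25), so it's in the infill interior.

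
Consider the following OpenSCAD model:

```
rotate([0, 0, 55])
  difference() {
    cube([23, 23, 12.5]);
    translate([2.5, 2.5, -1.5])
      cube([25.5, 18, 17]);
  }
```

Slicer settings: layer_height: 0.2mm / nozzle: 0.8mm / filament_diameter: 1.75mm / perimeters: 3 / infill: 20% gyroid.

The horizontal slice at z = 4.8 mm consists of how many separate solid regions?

1

At z = 4.8 mm: the 23×23 cube contributes its full rectangle; the cube at (2.5, 2.5) is present — its section is the full 25.5×18 rectangle; After the difference (first − rest): starting from the 23×23 cube, the 25.5×18 cube at (2.5, 2.5) partially overlaps it — only the 369.00 mm² overlap (of its 459.00 mm²) is removed, clipping the outline — 1 connected region; (whole slice rotated 55° about Z — lengths, areas and connectivity unchanged). The result has 1 disconnected region.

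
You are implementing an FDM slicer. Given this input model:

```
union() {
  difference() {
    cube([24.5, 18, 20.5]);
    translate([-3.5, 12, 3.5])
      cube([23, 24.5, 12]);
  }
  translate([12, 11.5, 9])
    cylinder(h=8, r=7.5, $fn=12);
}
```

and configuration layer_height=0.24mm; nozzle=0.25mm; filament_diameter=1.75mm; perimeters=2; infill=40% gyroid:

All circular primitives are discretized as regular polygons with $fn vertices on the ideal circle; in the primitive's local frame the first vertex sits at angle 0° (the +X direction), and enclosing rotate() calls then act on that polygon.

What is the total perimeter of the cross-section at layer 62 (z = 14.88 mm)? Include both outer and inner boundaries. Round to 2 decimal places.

92.53 mm

At z = 14.88 mm: the cube (footprint 24.5×18) is included at this height (perimeter 85.00 mm); the cube at (-3.5, 12) (footprint 23×24.5) is included at this height (perimeter 95.00 mm); Taking the first minus the rest: starting from the 24.5×18 cube, the 23×24.5 cube at (-3.5, 12) partially overlaps it — only the 117.00 mm² overlap (of its 563.50 mm²) is removed, clipping the outline — boundary = 85.00 mm; the cylinder at (12, 11.5): section is a regular 12-gon, circumradius r=7.5 (perimeter = 2·12·7.500·sin(180°/12) = 46.59 mm); Taking the union: the regions partially overlap (shared area 91.81 mm²), so the edge portions inside another operand are dropped and the merged outline is re-measured after clipping — boundary = 92.53 mm. Overall, the cross-section is a single solid region. Total boundary length (outer) = 92.53 mm.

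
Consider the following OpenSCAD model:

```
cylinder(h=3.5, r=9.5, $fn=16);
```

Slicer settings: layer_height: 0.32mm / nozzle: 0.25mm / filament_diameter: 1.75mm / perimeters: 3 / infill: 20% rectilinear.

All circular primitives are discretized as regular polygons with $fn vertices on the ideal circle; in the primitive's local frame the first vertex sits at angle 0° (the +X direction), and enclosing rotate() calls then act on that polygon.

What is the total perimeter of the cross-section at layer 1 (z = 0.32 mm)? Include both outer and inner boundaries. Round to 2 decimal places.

At z = 0.32 mm: the cylinder: section is a regular 16-gon, circumradius r=9.5 (perimeter = 2·16·9.500·sin(180°/16) = 59.31 mm). Overall, the cross-section is a single solid region. Total boundary length (outer) = 59.31 mm.

59.31 mm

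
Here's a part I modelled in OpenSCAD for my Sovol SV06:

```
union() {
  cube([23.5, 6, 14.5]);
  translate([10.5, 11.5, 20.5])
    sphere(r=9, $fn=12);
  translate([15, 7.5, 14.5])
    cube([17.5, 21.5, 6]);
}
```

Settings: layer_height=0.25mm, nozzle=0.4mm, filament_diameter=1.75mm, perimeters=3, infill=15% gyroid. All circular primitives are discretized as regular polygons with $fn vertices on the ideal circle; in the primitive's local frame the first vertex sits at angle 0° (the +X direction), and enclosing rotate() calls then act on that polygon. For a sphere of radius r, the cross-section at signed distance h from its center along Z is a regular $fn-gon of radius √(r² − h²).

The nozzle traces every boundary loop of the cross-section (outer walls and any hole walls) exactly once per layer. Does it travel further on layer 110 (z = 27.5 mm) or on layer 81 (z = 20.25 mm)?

Layer 110 (z = 27.5): the cube is not intersected at this z (z outside [0, 14.5]); the r=9 sphere at (10.5, 11.5) contributes a regular 12-gon of circumradius √(9²−7²) = 5.657 (perimeter = 2·12·5.657·sin(180°/12) = 35.14 mm); the cube at (15, 7.5) does not reach this height (z outside [14.5, 20.5]); Merging all regions: only the r=9 sphere at (10.5, 11.5) is present, so the union is just that shape — boundary = 35.14 mm. So its perimeter = 35.14 mm. Layer 81 (z = 20.25): the cube does not reach this height (z outside [0, 14.5]); the r=9 sphere at (10.5, 11.5) slices to a regular 12-gon of circumradius 8.997 (√(r²−h²) with h=0.25 from center) (perimeter = 2·12·8.997·sin(180°/12) = 55.88 mm); the cube at (15, 7.5) is present — its section is the full 17.5×21.5 rectangle (perimeter 78.00 mm); Taking the union: the regions partially overlap (shared area 38.77 mm²), so the edge portions inside another operand are dropped and the merged outline is re-measured after clipping — boundary = 105.22 mm. So its perimeter = 105.22 mm. Layer 81 is larger (105.22 vs 35.14 mm).

layer 81 (z = 20.25 mm)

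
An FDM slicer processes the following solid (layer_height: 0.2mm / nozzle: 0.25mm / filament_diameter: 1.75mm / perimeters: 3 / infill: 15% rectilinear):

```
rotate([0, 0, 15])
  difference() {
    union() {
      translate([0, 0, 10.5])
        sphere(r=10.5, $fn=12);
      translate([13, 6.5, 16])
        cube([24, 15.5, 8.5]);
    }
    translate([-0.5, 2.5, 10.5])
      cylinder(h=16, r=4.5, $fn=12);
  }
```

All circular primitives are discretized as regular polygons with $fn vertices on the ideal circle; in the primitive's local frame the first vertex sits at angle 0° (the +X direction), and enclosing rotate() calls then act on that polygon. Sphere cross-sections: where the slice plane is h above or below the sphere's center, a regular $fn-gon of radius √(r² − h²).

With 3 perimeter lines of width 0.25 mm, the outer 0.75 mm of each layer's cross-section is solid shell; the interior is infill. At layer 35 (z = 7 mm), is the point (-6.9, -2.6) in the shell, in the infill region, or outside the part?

At z = 7 mm: the r=10.5 sphere slices to a regular 12-gon of circumradius 9.899 (√(r²−h²) with h=3.5 from center); the cube at (13, 6.5) does not reach this height (z outside [16, 24.5]); Taking the union: only the r=10.5 sphere is present, so the union is just that shape — 1 connected region; the cylinder at (-0.5, 2.5) does not reach this height (z outside [10.5, 26.5]); Taking the first minus the rest: none of the subtracted shapes is present at this height, so that combined region is unchanged — 1 connected region; (whole slice rotated 15° about Z — lengths, areas and connectivity unchanged). Overall, the cross-section is a single solid region. Undo the 15° rotation: the query point maps to (-7.338, -0.726) in the un-rotated model frame. The nearest boundary edge runs (-9.90, 0.00)→(-8.57, -4.95); distance from the point to it = 2.29 mm. The point is inside the cross-section and 2.29 mm from the nearest boundary — more than the 0.75 mm shell width (3 × 0.25), so it's in the infill interior.

infill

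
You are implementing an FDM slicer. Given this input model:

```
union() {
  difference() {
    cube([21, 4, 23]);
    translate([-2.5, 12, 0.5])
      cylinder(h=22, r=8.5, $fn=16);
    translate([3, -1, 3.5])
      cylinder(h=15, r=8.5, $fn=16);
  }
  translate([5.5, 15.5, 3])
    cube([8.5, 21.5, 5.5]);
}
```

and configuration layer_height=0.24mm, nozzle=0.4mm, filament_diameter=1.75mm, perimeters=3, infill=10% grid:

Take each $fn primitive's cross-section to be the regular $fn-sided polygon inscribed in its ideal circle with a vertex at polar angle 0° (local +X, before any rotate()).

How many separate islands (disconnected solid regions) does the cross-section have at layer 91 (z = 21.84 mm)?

1

At z = 21.84 mm: the cube is present — its section is the full 21×4 rectangle; the r=8.5 cylinder at (-2.5, 12) contributes a regular 16-gon of circumradius 8.5; the cylinder at (3, -1) does not reach this height (z outside [3.5, 18.5]); After the difference (first − rest): starting from the 21×4 cube, the r=8.5 cylinder at (-2.5, 12) partially overlaps it — only the 0.00 mm² overlap (of its 221.19 mm²) is removed, clipping the outline — 1 connected region; the cube at (5.5, 15.5) does not reach this height (z outside [3, 8.5]); Taking the union: only that combined region is present, so the union is just that shape — 1 connected region. Overall, the cross-section is a single solid region. Island count = 1.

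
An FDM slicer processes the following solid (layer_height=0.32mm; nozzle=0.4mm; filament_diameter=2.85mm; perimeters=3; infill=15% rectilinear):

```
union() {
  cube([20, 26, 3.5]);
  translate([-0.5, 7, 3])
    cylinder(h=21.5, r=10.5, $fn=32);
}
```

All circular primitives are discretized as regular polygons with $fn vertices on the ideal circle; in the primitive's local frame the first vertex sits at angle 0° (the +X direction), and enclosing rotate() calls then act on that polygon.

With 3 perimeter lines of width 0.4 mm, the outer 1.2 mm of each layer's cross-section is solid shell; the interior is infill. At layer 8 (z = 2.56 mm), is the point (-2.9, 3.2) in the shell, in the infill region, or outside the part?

At z = 2.56 mm: the cube is present — its section is the full 20×26 rectangle; the cylinder at (-0.5, 7) is not intersected at this z (z outside [3, 24.5]); Combining (union): only the 20×26 cube is present, so the union is just that shape — 1 connected region. Overall, the cross-section is a single solid region. The nearest boundary edge runs (0.00, 26.00)→(0.00, 0.00); distance from the point to it = 2.90 mm. The point is not inside any of the regions above, so it lies outside the cross-section (2.90 mm from the nearest boundary).

outside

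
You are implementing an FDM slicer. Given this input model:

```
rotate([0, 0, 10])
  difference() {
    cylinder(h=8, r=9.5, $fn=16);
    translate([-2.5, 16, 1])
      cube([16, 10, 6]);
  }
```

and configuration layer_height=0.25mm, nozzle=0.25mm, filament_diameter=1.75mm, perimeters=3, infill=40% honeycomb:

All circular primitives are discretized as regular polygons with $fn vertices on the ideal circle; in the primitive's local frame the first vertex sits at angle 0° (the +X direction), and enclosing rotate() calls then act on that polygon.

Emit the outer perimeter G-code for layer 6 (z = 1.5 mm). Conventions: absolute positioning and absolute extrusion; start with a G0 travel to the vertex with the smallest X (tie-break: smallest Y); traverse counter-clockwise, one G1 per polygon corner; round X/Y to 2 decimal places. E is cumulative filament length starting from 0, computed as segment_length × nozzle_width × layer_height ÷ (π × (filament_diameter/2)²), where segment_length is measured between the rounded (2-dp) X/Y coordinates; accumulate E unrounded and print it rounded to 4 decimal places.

At z = 1.5 mm: the r=9.5 cylinder gives a regular 16-gon of circumradius 9.5 (constant along its height); the cube at (-2.5, 16) (footprint 16×10) is included at this height; Subtracting the remaining from the first: starting from the r=9.5 cylinder, the 16×10 cube at (-2.5, 16) misses the remaining region (no effect) — 1 connected region; (whole slice rotated 10° about Z — lengths, areas and connectivity unchanged). The outline is a single polygon with 16 vertices. Extrusion per mm of travel: 0.25 × 0.25 / (π × 0.875²) = 0.025984. Accumulating E over each segment gives final E = 1.5409.

G0 X-9.36 Y-1.65 Z1.50
G1 X-8.01 Y-5.10 E0.0963
G1 X-5.45 Y-7.78 E0.1926
G1 X-2.06 Y-9.27 E0.2888
G1 X1.65 Y-9.36 E0.3852
G1 X5.10 Y-8.01 E0.4815
G1 X7.78 Y-5.45 E0.5778
G1 X9.27 Y-2.06 E0.6740
G1 X9.36 Y1.65 E0.7704
G1 X8.01 Y5.10 E0.8667
G1 X5.45 Y7.78 E0.9630
G1 X2.06 Y9.27 E1.0592
G1 X-1.65 Y9.36 E1.1557
G1 X-5.10 Y8.01 E1.2519
G1 X-7.78 Y5.45 E1.3482
G1 X-9.27 Y2.06 E1.4445
G1 X-9.36 Y-1.65 E1.5409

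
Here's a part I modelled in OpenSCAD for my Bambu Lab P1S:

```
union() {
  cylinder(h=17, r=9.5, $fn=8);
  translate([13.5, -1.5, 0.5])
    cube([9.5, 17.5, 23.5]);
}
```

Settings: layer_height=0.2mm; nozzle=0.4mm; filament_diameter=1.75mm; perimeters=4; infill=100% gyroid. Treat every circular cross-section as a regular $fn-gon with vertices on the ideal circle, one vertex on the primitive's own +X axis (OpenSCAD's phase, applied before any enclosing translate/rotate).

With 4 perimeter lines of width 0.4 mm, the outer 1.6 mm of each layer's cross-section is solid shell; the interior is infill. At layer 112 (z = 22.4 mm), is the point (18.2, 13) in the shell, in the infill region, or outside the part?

At z = 22.4 mm: the cylinder is absent (z outside [0, 17]); the 9.5×17.5 cube at (13.5, -1.5) contributes its full rectangle; Merging all regions: only the 9.5×17.5 cube at (13.5, -1.5) is present, so the union is just that shape — 1 connected region. Overall, the cross-section is a single solid region. The nearest boundary edge runs (23.00, 16.00)→(13.50, 16.00); distance from the point to it = 3.00 mm. The point is inside the cross-section and 3.00 mm from the nearest boundary — more than the 1.6 mm shell width (4 × 0.4), so it's in the infill interior.

infill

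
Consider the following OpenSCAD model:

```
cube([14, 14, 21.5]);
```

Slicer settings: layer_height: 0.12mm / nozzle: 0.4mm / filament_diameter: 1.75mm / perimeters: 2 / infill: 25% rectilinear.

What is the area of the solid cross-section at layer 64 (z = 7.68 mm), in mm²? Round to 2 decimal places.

196.00 mm²

At z = 7.68 mm: the cube is present — its section is the full 14×14 rectangle (area 196.00 mm²). Overall, the cross-section is a single solid region. Net area = 196.00 mm².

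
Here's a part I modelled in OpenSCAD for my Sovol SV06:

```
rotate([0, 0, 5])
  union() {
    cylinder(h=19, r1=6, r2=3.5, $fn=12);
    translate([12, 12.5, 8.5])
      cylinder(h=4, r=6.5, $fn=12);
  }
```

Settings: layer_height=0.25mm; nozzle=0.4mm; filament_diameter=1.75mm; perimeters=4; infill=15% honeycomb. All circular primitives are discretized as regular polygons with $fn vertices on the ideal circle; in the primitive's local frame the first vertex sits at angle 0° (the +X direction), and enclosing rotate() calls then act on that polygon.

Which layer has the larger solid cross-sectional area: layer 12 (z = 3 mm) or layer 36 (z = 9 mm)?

Layer 12 (z = 3): the cone contributes a regular 12-gon of circumradius 5.605 (interpolated between r1=6 and r2=3.5 at t=0.158) (area = (12/2)·5.605²·sin(360°/12) = 94.26 mm²); the cylinder at (12, 12.5) is not intersected at this z (z outside [8.5, 12.5]); Combining (union): only the cone is present, so the union is just that shape — area = 94.26 mm²; (whole slice rotated 5° about Z — lengths, areas and connectivity unchanged). So its area = 94.26 mm². Layer 36 (z = 9): the cone (r1=6→r2=3.5) has section circumradius 4.816 here — a regular 12-gon (area = (12/2)·4.816²·sin(360°/12) = 69.58 mm²); the r=6.5 cylinder at (12, 12.5) gives a regular 12-gon of circumradius 6.5 (constant along its height) (area = (12/2)·6.500²·sin(360°/12) = 126.75 mm²); Merging all regions: the 2 present regions are separate (no shared area or edge), so areas and boundary lengths simply add and each stays a separate island — area = 196.33 mm²; (rotated 5° about Z; rotation is an isometry so areas/perimeters/island counts are preserved). So its area = 196.33 mm². Layer 36 is larger (196.33 vs 94.26 mm²).

layer 36 (z = 9 mm)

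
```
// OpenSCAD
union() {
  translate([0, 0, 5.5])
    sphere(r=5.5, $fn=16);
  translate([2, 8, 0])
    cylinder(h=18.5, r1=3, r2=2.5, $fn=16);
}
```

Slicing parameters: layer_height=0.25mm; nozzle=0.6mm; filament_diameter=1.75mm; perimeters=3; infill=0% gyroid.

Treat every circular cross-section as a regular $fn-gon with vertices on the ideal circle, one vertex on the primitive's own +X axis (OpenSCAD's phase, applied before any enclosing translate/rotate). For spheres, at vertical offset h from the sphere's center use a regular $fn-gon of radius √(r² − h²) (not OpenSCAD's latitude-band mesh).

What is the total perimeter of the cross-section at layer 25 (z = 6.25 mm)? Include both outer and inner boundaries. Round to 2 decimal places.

51.69 mm

At z = 6.25 mm: the sphere: section is a regular 16-gon, circumradius = √(r²−h²) = √(5.5²−0.75²) = 5.449 (perimeter = 2·16·5.449·sin(180°/16) = 34.02 mm); the cone at (2, 8) (r1=3→r2=2.5) has section circumradius 2.831 here — a regular 16-gon (perimeter = 2·16·2.831·sin(180°/16) = 17.67 mm); Taking the union: the 2 present regions are separate (no shared area or edge), so areas and boundary lengths simply add and each stays a separate island — boundary = 51.69 mm. Overall, the cross-section has 2 separate islands. Total boundary length (outer) = 51.69 mm.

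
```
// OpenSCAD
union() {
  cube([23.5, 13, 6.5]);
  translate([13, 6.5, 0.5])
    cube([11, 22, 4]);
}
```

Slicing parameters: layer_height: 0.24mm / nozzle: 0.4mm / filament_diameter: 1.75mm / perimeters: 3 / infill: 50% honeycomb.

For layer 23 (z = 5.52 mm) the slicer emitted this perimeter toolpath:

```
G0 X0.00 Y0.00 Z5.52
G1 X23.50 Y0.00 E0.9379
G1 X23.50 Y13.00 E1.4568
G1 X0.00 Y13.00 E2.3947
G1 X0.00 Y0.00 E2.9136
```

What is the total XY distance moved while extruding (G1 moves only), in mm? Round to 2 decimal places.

73.00 mm

Sum the Euclidean lengths of each G1 segment: total = 73.00 mm.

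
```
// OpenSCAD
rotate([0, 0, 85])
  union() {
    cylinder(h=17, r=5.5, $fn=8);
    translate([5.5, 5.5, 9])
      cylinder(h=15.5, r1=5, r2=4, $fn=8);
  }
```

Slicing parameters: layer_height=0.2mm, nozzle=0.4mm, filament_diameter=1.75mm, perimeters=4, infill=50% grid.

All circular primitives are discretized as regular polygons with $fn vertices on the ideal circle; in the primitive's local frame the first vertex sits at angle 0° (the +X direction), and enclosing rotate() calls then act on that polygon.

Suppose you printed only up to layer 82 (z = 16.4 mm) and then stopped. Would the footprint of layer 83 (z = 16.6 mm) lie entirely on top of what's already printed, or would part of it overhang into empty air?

entirely on top

Compare the two slices. At z = 16.4: the r=5.5 cylinder contributes a regular 8-gon of circumradius 5.5 (area = (8/2)·5.500²·sin(360°/8) = 85.56 mm²); the cone at (5.5, 5.5) contributes a regular 8-gon of circumradius 4.523 (interpolated between r1=5 and r2=4 at t=0.477) (area = (8/2)·4.523²·sin(360°/8) = 57.85 mm²); Combining (union): the regions partially overlap — summed areas 143.41 mm² minus the doubly-counted overlap 6.08 mm² gives 137.33 mm² — area = 137.33 mm²; (whole slice rotated 85° about Z — lengths, areas and connectivity unchanged). At z = 16.6: the r=5.5 cylinder gives a regular 8-gon of circumradius 5.5 (constant along its height) (area = (8/2)·5.500²·sin(360°/8) = 85.56 mm²); the cone at (5.5, 5.5) (r1=5→r2=4) has section circumradius 4.510 here — a regular 8-gon (area = (8/2)·4.510²·sin(360°/8) = 57.52 mm²); Combining (union): the regions partially overlap — summed areas 143.08 mm² minus the doubly-counted overlap 6.01 mm² gives 137.07 mm² — area = 137.07 mm²; (whole slice rotated 85° about Z — lengths, areas and connectivity unchanged). Checking containment: the cross-section at z = 16.6 is a subset of the cross-section at z = 16.4.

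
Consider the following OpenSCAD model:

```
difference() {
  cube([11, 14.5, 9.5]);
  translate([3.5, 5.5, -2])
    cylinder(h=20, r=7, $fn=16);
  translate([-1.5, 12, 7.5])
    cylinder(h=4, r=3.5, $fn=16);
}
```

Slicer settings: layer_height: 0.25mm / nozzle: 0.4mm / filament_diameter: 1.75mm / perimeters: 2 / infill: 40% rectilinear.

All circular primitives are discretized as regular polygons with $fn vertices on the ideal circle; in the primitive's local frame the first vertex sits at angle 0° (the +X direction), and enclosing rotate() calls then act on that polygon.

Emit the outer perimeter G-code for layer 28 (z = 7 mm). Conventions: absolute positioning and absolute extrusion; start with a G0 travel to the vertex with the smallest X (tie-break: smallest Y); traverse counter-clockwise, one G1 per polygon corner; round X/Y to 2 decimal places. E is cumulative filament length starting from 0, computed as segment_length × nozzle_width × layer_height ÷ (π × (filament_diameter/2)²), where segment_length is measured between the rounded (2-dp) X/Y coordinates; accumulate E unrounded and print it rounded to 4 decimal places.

At z = 7 mm: the cube (footprint 11×14.5) is included at this height; the cylinder at (3.5, 5.5): section is a regular 16-gon, circumradius r=7; the cylinder at (-1.5, 12) is absent (z outside [7.5, 11.5]); After the difference (first − rest): starting from the 11×14.5 cube, the r=7 cylinder at (3.5, 5.5) partially overlaps it — only the 113.37 mm² overlap (of its 150.01 mm²) is removed, clipping the outline — 1 connected region. The outline is a single polygon with 13 vertices. Extrusion per mm of travel: 0.4 × 0.25 / (π × 0.875²) = 0.041575. Accumulating E over each segment gives final E = 2.2055.

G0 X0.00 Y11.42 Z7.00
G1 X0.82 Y11.97 E0.0411
G1 X3.50 Y12.50 E0.1546
G1 X6.18 Y11.97 E0.2682
G1 X8.45 Y10.45 E0.3818
G1 X9.97 Y8.18 E0.4954
G1 X10.50 Y5.50 E0.6089
G1 X9.97 Y2.82 E0.7225
G1 X8.45 Y0.55 E0.8361
G1 X7.63 Y0.00 E0.8772
G1 X11.00 Y0.00 E1.0173
G1 X11.00 Y14.50 E1.6201
G1 X0.00 Y14.50 E2.0774
G1 X0.00 Y11.42 E2.2055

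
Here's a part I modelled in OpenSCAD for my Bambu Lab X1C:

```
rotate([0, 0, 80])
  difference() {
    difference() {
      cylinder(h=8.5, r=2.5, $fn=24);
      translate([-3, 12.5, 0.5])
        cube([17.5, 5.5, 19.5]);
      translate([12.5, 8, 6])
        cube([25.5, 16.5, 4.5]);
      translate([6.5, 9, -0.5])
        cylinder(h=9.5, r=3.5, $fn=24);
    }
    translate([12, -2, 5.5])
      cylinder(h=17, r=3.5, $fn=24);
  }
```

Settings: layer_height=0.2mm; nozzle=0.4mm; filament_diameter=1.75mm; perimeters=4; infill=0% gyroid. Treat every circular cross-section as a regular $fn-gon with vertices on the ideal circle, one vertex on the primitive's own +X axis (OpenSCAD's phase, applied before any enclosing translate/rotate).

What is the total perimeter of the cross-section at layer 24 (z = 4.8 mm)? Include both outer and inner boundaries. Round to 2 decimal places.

15.66 mm

At z = 4.8 mm: the r=2.5 cylinder gives a regular 24-gon of circumradius 2.5 (constant along its height) (perimeter = 2·24·2.500·sin(180°/24) = 15.66 mm); the cube at (-3, 12.5) (footprint 17.5×5.5) is included at this height (perimeter 46.00 mm); the cube at (12.5, 8) is absent (z outside [6, 10.5]); the r=3.5 cylinder at (6.5, 9) gives a regular 24-gon of circumradius 3.5 (constant along its height) (perimeter = 2·24·3.500·sin(180°/24) = 21.93 mm); After the difference (first − rest): starting from the r=2.5 cylinder, the 17.5×5.5 cube at (-3, 12.5) misses the remaining region (no effect); the r=3.5 cylinder at (6.5, 9) misses the remaining region (no effect) — boundary = 15.66 mm; the cylinder at (12, -2) does not reach this height (z outside [5.5, 22.5]); After the difference (first − rest): none of the subtracted shapes is present at this height, so the result so far is unchanged — boundary = 15.66 mm; (rotated 80° about Z; rotation is an isometry so areas/perimeters/island counts are preserved). Overall, the cross-section is a single solid region. Total boundary length (outer) = 15.66 mm.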